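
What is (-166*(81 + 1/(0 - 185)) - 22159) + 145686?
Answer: 20365151/185 ≈ 1.1008e+5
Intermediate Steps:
(-166*(81 + 1/(0 - 185)) - 22159) + 145686 = (-166*(81 + 1/(-185)) - 22159) + 145686 = (-166*(81 - 1/185) - 22159) + 145686 = (-166*14984/185 - 22159) + 145686 = (-2487344/185 - 22159) + 145686 = -6586759/185 + 145686 = 20365151/185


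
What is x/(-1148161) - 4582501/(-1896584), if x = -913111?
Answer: 6993240643485/2177583782024 ≈ 3.2115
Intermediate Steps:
x/(-1148161) - 4582501/(-1896584) = -913111/(-1148161) - 4582501/(-1896584) = -913111*(-1/1148161) - 4582501*(-1/1896584) = 913111/1148161 + 4582501/1896584 = 6993240643485/2177583782024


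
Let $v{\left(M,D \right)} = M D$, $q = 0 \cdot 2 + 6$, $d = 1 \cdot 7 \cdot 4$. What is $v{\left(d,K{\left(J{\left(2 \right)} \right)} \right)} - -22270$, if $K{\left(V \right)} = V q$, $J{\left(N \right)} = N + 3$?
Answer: $23110$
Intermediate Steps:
$J{\left(N \right)} = 3 + N$
$d = 28$ ($d = 7 \cdot 4 = 28$)
$q = 6$ ($q = 0 + 6 = 6$)
$K{\left(V \right)} = 6 V$ ($K{\left(V \right)} = V 6 = 6 V$)
$v{\left(M,D \right)} = D M$
$v{\left(d,K{\left(J{\left(2 \right)} \right)} \right)} - -22270 = 6 \left(3 + 2\right) 28 - -22270 = 6 \cdot 5 \cdot 28 + 22270 = 30 \cdot 28 + 22270 = 840 + 22270 = 23110$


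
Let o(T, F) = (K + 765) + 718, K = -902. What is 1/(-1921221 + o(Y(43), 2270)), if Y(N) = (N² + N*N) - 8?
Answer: -1/1920640 ≈ -5.2066e-7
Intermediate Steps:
Y(N) = -8 + 2*N² (Y(N) = (N² + N²) - 8 = 2*N² - 8 = -8 + 2*N²)
o(T, F) = 581 (o(T, F) = (-902 + 765) + 718 = -137 + 718 = 581)
1/(-1921221 + o(Y(43), 2270)) = 1/(-1921221 + 581) = 1/(-1920640) = -1/1920640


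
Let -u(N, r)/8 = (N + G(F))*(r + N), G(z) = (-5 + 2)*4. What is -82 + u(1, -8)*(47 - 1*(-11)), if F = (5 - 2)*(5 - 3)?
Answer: -35810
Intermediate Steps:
F = 6 (F = 3*2 = 6)
G(z) = -12 (G(z) = -3*4 = -12)
u(N, r) = -8*(-12 + N)*(N + r) (u(N, r) = -8*(N - 12)*(r + N) = -8*(-12 + N)*(N + r))
-82 + u(1, -8)*(47 - 1*(-11)) = -82 + (-8*1**2 + 96*1 + 96*(-8) - 8*1*(-8))*(47 - 1*(-11)) = -82 + (-8*1 + 96 - 768 + 64)*(47 + 11) = -82 + (-8 + 96 - 768 + 64)*58 = -82 - 616*58 = -82 - 35728 = -35810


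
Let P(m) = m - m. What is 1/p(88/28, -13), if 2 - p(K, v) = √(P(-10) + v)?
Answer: 2/17 + I*√13/17 ≈ 0.11765 + 0.21209*I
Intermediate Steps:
P(m) = 0
p(K, v) = 2 - √v (p(K, v) = 2 - √(0 + v) = 2 - √v)
1/p(88/28, -13) = 1/(2 - √(-13)) = 1/(2 - I*√13)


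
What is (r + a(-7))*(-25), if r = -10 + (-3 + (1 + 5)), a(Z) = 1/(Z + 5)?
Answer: 375/2 ≈ 187.50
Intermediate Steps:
a(Z) = 1/(5 + Z)
r = -7 (r = -10 + (-3 + 6) = -10 + 3 = -7)
(r + a(-7))*(-25) = (-7 + 1/(5 - 7))*(-25) = (-7 + 1/(-2))*(-25) = (-7 - ½)*(-25) = -15/2*(-25) = 375/2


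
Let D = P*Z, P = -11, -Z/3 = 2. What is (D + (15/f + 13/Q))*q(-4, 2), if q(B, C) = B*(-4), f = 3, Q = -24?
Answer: 3382/3 ≈ 1127.3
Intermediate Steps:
Z = -6 (Z = -3*2 = -6)
q(B, C) = -4*B
D = 66 (D = -11*(-6) = 66)
(D + (15/f + 13/Q))*q(-4, 2) = (66 + (15/3 + 13/(-24)))*(-4*(-4)) = (66 + (15*(⅓) + 13*(-1/24)))*16 = (66 + (5 - 13/24))*16 = (66 + 107/24)*16 = (1691/24)*16 = 3382/3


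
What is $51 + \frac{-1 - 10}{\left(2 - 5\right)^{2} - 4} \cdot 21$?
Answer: $\frac{24}{5} \approx 4.8$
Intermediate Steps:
$51 + \frac{-1 - 10}{\left(2 - 5\right)^{2} - 4} \cdot 21 = 51 + - \frac{11}{\left(-3\right)^{2} - 4} \cdot 21 = 51 + - \frac{11}{9 - 4} \cdot 21 = 51 + - \frac{11}{5} \cdot 21 = 51 + \left(-11\right) \frac{1}{5} \cdot 21 = 51 - \frac{231}{5} = \frac{24}{5}$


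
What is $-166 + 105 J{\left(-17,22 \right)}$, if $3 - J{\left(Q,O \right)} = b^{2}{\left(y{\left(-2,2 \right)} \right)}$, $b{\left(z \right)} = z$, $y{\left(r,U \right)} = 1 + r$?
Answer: $44$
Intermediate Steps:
$J{\left(Q,O \right)} = 2$ ($J{\left(Q,O \right)} = 3 - \left(1 - 2\right)^{2} = 3 - \left(-1\right)^{2} = 3 - 1 = 2$)
$-166 + 105 J{\left(-17,22 \right)} = -166 + 105 \cdot 2 = -166 + 210 = 44$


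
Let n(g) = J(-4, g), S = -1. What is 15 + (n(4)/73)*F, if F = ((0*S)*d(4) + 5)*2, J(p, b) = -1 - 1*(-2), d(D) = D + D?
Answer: 1105/73 ≈ 15.137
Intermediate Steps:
d(D) = 2*D
J(p, b) = 1 (J(p, b) = -1 + 2 = 1)
n(g) = 1
F = 10 (F = ((0*(-1))*(2*4) + 5)*2 = (0*8 + 5)*2 = (0 + 5)*2 = 5*2 = 10)
15 + (n(4)/73)*F = 15 + (1/73)*10 = 15 + 10/73 = 1105/73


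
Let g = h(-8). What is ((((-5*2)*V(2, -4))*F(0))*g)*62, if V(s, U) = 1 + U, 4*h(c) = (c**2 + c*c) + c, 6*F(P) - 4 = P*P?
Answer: 37200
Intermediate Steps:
F(P) = 2/3 + P**2/6 (F(P) = 2/3 + (P*P)/6 = 2/3 + P**2/6)
h(c) = c**2/2 + c/4 (h(c) = ((c**2 + c*c) + c)/4 = ((c**2 + c**2) + c)/4 = (2*c**2 + c)/4 = (c + 2*c**2)/4 = c**2/2 + c/4)
g = 30 (g = (1/4)*(-8)*(1 + 2*(-8)) = (1/4)*(-8)*(1 - 16) = (1/4)*(-8)*(-15) = 30)
((((-5*2)*V(2, -4))*F(0))*g)*62 = ((((-5*2)*(1 - 4))*(2/3 + (1/6)*0**2))*30)*62 = (((-10*(-3))*(2/3 + (1/6)*0))*30)*62 = ((30*(2/3 + 0))*30)*62 = ((30*(2/3))*30)*62 = (20*30)*62 = 600*62 = 37200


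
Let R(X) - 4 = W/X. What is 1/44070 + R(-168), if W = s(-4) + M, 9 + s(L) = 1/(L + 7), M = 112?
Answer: 6265327/1850940 ≈ 3.3849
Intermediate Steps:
s(L) = -9 + 1/(7 + L) (s(L) = -9 + 1/(L + 7) = -9 + 1/(7 + L))
W = 310/3 (W = (-62 - 9*(-4))/(7 - 4) + 112 = (-62 + 36)/3 + 112 = (1/3)*(-26) + 112 = -26/3 + 112 = 310/3 ≈ 103.33)
R(X) = 4 + 310/(3*X)
1/44070 + R(-168) = 1/44070 + (4 + (310/3)/(-168)) = 1/44070 + (4 + (310/3)*(-1/168)) = 1/44070 + (4 - 155/252) = 1/44070 + 853/252 = 6265327/1850940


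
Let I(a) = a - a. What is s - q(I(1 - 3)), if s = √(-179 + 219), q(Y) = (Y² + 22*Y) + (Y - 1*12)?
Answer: 12 + 2*√10 ≈ 18.325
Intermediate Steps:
I(a) = 0
q(Y) = -12 + Y² + 23*Y (q(Y) = (Y² + 22*Y) + (Y - 12) = (Y² + 22*Y) + (-12 + Y) = -12 + Y² + 23*Y)
s = 2*√10 (s = √40 = 2*√10 ≈ 6.3246)
s - q(I(1 - 3)) = 2*√10 - (-12 + 0² + 23*0) = 2*√10 - (-12 + 0 + 0) = 2*√10 - 1*(-12) = 2*√10 + 12 = 12 + 2*√10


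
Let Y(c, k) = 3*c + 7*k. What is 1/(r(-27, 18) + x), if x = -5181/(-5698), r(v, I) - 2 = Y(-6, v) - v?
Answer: -518/91733 ≈ -0.0056468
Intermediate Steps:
r(v, I) = -16 + 6*v (r(v, I) = 2 + ((3*(-6) + 7*v) - v) = 2 + ((-18 + 7*v) - v) = 2 + (-18 + 6*v) = -16 + 6*v)
x = 471/518 (x = -5181*(-1/5698) = 471/518 ≈ 0.90927)
1/(r(-27, 18) + x) = 1/((-16 + 6*(-27)) + 471/518) = 1/((-16 - 162) + 471/518) = 1/(-178 + 471/518) = 1/(-91733/518) = -518/91733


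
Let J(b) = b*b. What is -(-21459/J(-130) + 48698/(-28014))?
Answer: 712074313/236718300 ≈ 3.0081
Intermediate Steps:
J(b) = b²
-(-21459/J(-130) + 48698/(-28014)) = -(-21459/((-130)²) + 48698/(-28014)) = -(-21459/16900 + 48698*(-1/28014)) = -(-21459*1/16900 - 24349/14007) = -(-21459/16900 - 24349/14007) = -1*(-712074313/236718300) = 712074313/236718300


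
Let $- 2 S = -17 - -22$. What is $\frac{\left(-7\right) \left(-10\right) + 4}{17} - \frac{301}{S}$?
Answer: $\frac{10604}{85} \approx 124.75$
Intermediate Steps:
$S = - \frac{5}{2}$ ($S = - \frac{-17 - -22}{2} = - \frac{-17 + 22}{2} = \left(- \frac{1}{2}\right) 5 = - \frac{5}{2} \approx -2.5$)
$\frac{\left(-7\right) \left(-10\right) + 4}{17} - \frac{301}{S} = \frac{\left(-7\right) \left(-10\right) + 4}{17} - \frac{301}{- \frac{5}{2}} = \left(70 + 4\right) \frac{1}{17} - - \frac{602}{5} = 74 \cdot \frac{1}{17} + \frac{602}{5} = \frac{74}{17} + \frac{602}{5} = \frac{10604}{85}$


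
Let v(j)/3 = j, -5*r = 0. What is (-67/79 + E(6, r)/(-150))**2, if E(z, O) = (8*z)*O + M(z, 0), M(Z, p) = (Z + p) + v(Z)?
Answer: 3964081/3900625 ≈ 1.0163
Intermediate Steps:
r = 0 (r = -1/5*0 = 0)
v(j) = 3*j
M(Z, p) = p + 4*Z (M(Z, p) = (Z + p) + 3*Z = p + 4*Z)
E(z, O) = 4*z + 8*O*z (E(z, O) = (8*z)*O + (0 + 4*z) = 8*O*z + 4*z = 4*z + 8*O*z)
(-67/79 + E(6, r)/(-150))**2 = (-67/79 + (4*6*(1 + 2*0))/(-150))**2 = (-67*1/79 + (4*6*(1 + 0))*(-1/150))**2 = (-67/79 + (4*6*1)*(-1/150))**2 = (-67/79 + 24*(-1/150))**2 = (-67/79 - 4/25)**2 = (-1991/1975)**2 = 3964081/3900625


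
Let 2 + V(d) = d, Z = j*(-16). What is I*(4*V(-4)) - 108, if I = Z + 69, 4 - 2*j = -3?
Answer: -420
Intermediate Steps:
j = 7/2 (j = 2 - ½*(-3) = 2 + 3/2 = 7/2 ≈ 3.5000)
Z = -56 (Z = (7/2)*(-16) = -56)
V(d) = -2 + d
I = 13 (I = -56 + 69 = 13)
I*(4*V(-4)) - 108 = 13*(4*(-2 - 4)) - 108 = 13*(4*(-6)) - 108 = 13*(-24) - 108 = -312 - 108 = -420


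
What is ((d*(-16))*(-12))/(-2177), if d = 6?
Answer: -1152/2177 ≈ -0.52917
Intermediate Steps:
((d*(-16))*(-12))/(-2177) = ((6*(-16))*(-12))/(-2177) = -96*(-12)*(-1/2177) = 1152*(-1/2177) = -1152/2177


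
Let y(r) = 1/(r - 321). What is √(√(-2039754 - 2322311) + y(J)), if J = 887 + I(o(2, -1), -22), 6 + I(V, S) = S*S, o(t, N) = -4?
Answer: √(29 + 30276*I*√4362065)/174 ≈ 32.315 + 32.315*I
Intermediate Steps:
I(V, S) = -6 + S² (I(V, S) = -6 + S*S = -6 + S²)
J = 1365 (J = 887 + (-6 + (-22)²) = 887 + (-6 + 484) = 887 + 478 = 1365)
y(r) = 1/(-321 + r)
√(√(-2039754 - 2322311) + y(J)) = √(√(-2039754 - 2322311) + 1/(-321 + 1365)) = √(√(-4362065) + 1/1044) = √(I*√4362065 + 1/1044) = √(1/1044 + I*√4362065)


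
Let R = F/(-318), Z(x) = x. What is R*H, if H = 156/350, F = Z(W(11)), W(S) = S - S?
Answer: 0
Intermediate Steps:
W(S) = 0
F = 0
R = 0 (R = 0/(-318) = 0*(-1/318) = 0)
H = 78/175 (H = 156*(1/350) = 78/175 ≈ 0.44571)
R*H = 0*(78/175) = 0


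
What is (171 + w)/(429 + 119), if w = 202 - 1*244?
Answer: 129/548 ≈ 0.23540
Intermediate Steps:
w = -42 (w = 202 - 244 = -42)
(171 + w)/(429 + 119) = (171 - 42)/(429 + 119) = 129/548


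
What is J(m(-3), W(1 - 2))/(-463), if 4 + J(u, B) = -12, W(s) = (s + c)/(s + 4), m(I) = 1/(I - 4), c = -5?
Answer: 16/463 ≈ 0.034557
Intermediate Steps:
m(I) = 1/(-4 + I)
W(s) = (-5 + s)/(4 + s) (W(s) = (s - 5)/(s + 4) = (-5 + s)/(4 + s))
J(u, B) = -16 (J(u, B) = -4 - 12 = -16)
J(m(-3), W(1 - 2))/(-463) = -16/(-463) = -16*(-1/463) = 16/463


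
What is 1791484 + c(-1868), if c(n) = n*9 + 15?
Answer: 1774687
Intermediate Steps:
c(n) = 15 + 9*n (c(n) = 9*n + 15 = 15 + 9*n)
1791484 + c(-1868) = 1791484 + (15 + 9*(-1868)) = 1791484 + (15 - 16812) = 1791484 - 16797 = 1774687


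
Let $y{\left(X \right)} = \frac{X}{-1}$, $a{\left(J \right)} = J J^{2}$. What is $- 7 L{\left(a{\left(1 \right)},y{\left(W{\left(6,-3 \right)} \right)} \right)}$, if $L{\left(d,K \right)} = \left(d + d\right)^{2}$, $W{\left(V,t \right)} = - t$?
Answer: $-28$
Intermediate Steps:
$a{\left(J \right)} = J^{3}$
$y{\left(X \right)} = - X$ ($y{\left(X \right)} = X \left(-1\right) = - X$)
$L{\left(d,K \right)} = 4 d^{2}$ ($L{\left(d,K \right)} = \left(2 d\right)^{2} = 4 d^{2}$)
$- 7 L{\left(a{\left(1 \right)},y{\left(W{\left(6,-3 \right)} \right)} \right)} = - 7 \cdot 4 \left(1^{3}\right)^{2} = - 7 \cdot 4 \cdot 1^{2} = - 7 \cdot 4 \cdot 1 = \left(-7\right) 4 = -28$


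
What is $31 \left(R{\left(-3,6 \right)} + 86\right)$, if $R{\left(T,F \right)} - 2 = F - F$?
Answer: $2728$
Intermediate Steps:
$R{\left(T,F \right)} = 2$ ($R{\left(T,F \right)} = 2 + \left(F - F\right) = 2 + 0 = 2$)
$31 \left(R{\left(-3,6 \right)} + 86\right) = 31 \left(2 + 86\right) = 31 \cdot 88 = 2728$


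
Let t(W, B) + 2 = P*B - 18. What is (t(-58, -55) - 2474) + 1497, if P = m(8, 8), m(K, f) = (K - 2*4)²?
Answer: -997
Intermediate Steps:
m(K, f) = (-8 + K)² (m(K, f) = (K - 8)² = (-8 + K)²)
P = 0 (P = (-8 + 8)² = 0² = 0)
t(W, B) = -20 (t(W, B) = -2 + (0*B - 18) = -2 + (0 - 18) = -2 - 18 = -20)
(t(-58, -55) - 2474) + 1497 = (-20 - 2474) + 1497 = -2494 + 1497 = -997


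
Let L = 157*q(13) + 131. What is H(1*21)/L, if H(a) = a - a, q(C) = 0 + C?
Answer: 0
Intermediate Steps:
q(C) = C
H(a) = 0
L = 2172 (L = 157*13 + 131 = 2041 + 131 = 2172)
H(1*21)/L = 0/2172 = 0*(1/2172) = 0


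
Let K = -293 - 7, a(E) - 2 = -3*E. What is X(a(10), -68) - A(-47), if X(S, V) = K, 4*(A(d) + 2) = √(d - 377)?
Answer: -298 - I*√106/2 ≈ -298.0 - 5.1478*I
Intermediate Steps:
A(d) = -2 + √(-377 + d)/4 (A(d) = -2 + √(d - 377)/4 = -2 + √(-377 + d)/4)
a(E) = 2 - 3*E
K = -300
X(S, V) = -300
X(a(10), -68) - A(-47) = -300 - (-2 + √(-377 - 47)/4) = -300 - (-2 + √(-424)/4) = -300 - (-2 + (2*I*√106)/4) = -300 - (-2 + I*√106/2) = -300 + (2 - I*√106/2) = -298 - I*√106/2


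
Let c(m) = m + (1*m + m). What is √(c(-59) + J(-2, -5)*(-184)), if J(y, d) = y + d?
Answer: √1111 ≈ 33.332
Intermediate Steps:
c(m) = 3*m (c(m) = m + (m + m) = m + 2*m = 3*m)
J(y, d) = d + y
√(c(-59) + J(-2, -5)*(-184)) = √(3*(-59) + (-5 - 2)*(-184)) = √(-177 - 7*(-184)) = √(-177 + 1288) = √1111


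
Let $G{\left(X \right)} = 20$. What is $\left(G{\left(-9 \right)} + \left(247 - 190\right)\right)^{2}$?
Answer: $5929$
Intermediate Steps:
$\left(G{\left(-9 \right)} + \left(247 - 190\right)\right)^{2} = \left(20 + \left(247 - 190\right)\right)^{2} = \left(20 + 57\right)^{2} = 77^{2} = 5929$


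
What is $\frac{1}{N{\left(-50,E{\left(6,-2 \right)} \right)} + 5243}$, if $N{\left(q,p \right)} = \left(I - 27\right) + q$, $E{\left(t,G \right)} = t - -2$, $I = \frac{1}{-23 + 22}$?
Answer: $\frac{1}{5165} \approx 0.00019361$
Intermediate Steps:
$I = -1$ ($I = \frac{1}{-1} = -1$)
$E{\left(t,G \right)} = 2 + t$ ($E{\left(t,G \right)} = t + 2 = 2 + t$)
$N{\left(q,p \right)} = -28 + q$ ($N{\left(q,p \right)} = \left(-1 - 27\right) + q = -28 + q$)
$\frac{1}{N{\left(-50,E{\left(6,-2 \right)} \right)} + 5243} = \frac{1}{\left(-28 - 50\right) + 5243} = \frac{1}{-78 + 5243} = \frac{1}{5165}$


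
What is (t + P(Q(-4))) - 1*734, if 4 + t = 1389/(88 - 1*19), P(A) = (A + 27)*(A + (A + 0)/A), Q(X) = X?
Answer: -18098/23 ≈ -786.87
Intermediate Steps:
P(A) = (1 + A)*(27 + A) (P(A) = (27 + A)*(A + A/A) = (27 + A)*(A + 1) = (27 + A)*(1 + A) = (1 + A)*(27 + A))
t = 371/23 (t = -4 + 1389/(88 - 1*19) = -4 + 1389/(88 - 19) = -4 + 1389/69 = -4 + 1389*(1/69) = -4 + 463/23 = 371/23 ≈ 16.130)
(t + P(Q(-4))) - 1*734 = (371/23 + (27 + (-4)**2 + 28*(-4))) - 1*734 = (371/23 + (27 + 16 - 112)) - 734 = (371/23 - 69) - 734 = -1216/23 - 734 = -18098/23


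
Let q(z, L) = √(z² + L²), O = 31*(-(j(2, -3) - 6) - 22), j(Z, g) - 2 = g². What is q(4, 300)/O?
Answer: -4*√5626/837 ≈ -0.35845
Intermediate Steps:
j(Z, g) = 2 + g²
O = -837 (O = 31*(-((2 + (-3)²) - 6) - 22) = 31*(-((2 + 9) - 6) - 22) = 31*(-(11 - 6) - 22) = 31*(-1*5 - 22) = 31*(-5 - 22) = 31*(-27) = -837)
q(z, L) = √(L² + z²)
q(4, 300)/O = √(300² + 4²)/(-837) = √(90000 + 16)*(-1/837) = √90016*(-1/837) = (4*√5626)*(-1/837) = -4*√5626/837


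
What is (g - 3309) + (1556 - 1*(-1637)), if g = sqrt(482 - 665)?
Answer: -116 + I*sqrt(183) ≈ -116.0 + 13.528*I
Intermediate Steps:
g = I*sqrt(183) (g = sqrt(-183) = I*sqrt(183) ≈ 13.528*I)
(g - 3309) + (1556 - 1*(-1637)) = (I*sqrt(183) - 3309) + (1556 - 1*(-1637)) = (-3309 + I*sqrt(183)) + (1556 + 1637) = (-3309 + I*sqrt(183)) + 3193 = -116 + I*sqrt(183)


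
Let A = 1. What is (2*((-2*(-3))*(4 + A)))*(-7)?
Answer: -420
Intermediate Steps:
(2*((-2*(-3))*(4 + A)))*(-7) = (2*((-2*(-3))*(4 + 1)))*(-7) = (2*(6*5))*(-7) = (2*30)*(-7) = 60*(-7) = -420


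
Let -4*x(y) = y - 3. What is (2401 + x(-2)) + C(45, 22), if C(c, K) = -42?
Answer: 9441/4 ≈ 2360.3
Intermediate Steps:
x(y) = ¾ - y/4 (x(y) = -(y - 3)/4 = -(-3 + y)/4 = ¾ - y/4)
(2401 + x(-2)) + C(45, 22) = (2401 + (¾ - ¼*(-2))) - 42 = (2401 + (¾ + ½)) - 42 = (2401 + 5/4) - 42 = 9609/4 - 42 = 9441/4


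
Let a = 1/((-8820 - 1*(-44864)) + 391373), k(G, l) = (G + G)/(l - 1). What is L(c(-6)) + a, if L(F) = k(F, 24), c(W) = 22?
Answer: 18806371/9830591 ≈ 1.9130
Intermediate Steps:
k(G, l) = 2*G/(-1 + l) (k(G, l) = (2*G)/(-1 + l) = 2*G/(-1 + l))
L(F) = 2*F/23 (L(F) = 2*F/(-1 + 24) = 2*F/23)
a = 1/427417 (a = 1/((-8820 + 44864) + 391373) = 1/(36044 + 391373) = 1/427417 ≈ 2.3396e-6)
L(c(-6)) + a = (2/23)*22 + 1/427417 = 44/23 + 1/427417 = 18806371/9830591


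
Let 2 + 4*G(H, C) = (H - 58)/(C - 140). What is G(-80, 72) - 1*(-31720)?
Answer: 4313921/136 ≈ 31720.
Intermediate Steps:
G(H, C) = -1/2 + (-58 + H)/(4*(-140 + C)) (G(H, C) = -1/2 + ((H - 58)/(C - 140))/4 = -1/2 + ((-58 + H)/(-140 + C))/4 = -1/2 + (-58 + H)/(4*(-140 + C)))
G(-80, 72) - 1*(-31720) = (222 - 80 - 2*72)/(4*(-140 + 72)) - 1*(-31720) = (1/4)*(222 - 80 - 144)/(-68) + 31720 = (1/4)*(-1/68)*(-2) + 31720 = 1/136 + 31720 = 4313921/136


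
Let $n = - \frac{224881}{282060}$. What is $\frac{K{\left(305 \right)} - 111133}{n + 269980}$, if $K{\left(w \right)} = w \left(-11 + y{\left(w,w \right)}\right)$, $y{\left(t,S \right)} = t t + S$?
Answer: $\frac{7996728753720}{76150333919} \approx 105.01$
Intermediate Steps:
$y{\left(t,S \right)} = S + t^{2}$ ($y{\left(t,S \right)} = t^{2} + S = S + t^{2}$)
$K{\left(w \right)} = w \left(-11 + w + w^{2}\right)$ ($K{\left(w \right)} = w \left(-11 + \left(w + w^{2}\right)\right) = w \left(-11 + w + w^{2}\right)$)
$n = - \frac{224881}{282060}$ ($n = \left(-224881\right) \frac{1}{282060} = - \frac{224881}{282060} \approx -0.79728$)
$\frac{K{\left(305 \right)} - 111133}{n + 269980} = \frac{305 \left(-11 + 305 + 305^{2}\right) - 111133}{- \frac{224881}{282060} + 269980} = \frac{305 \left(-11 + 305 + 93025\right) - 111133}{\frac{76150333919}{282060}} = \left(305 \cdot 93319 - 111133\right) \frac{282060}{76150333919} = \left(28462295 - 111133\right) \frac{282060}{76150333919} = 28351162 \cdot \frac{282060}{76150333919} = \frac{7996728753720}{76150333919}$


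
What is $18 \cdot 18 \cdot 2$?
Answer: $648$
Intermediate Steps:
$18 \cdot 18 \cdot 2 = 324 \cdot 2 = 648$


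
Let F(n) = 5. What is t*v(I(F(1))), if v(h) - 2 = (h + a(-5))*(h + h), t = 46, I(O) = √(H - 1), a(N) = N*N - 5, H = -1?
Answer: -92 + 1840*I*√2 ≈ -92.0 + 2602.2*I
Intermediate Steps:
a(N) = -5 + N² (a(N) = N² - 5 = -5 + N²)
I(O) = I*√2 (I(O) = √(-1 - 1) = √(-2) = I*√2)
v(h) = 2 + 2*h*(20 + h) (v(h) = 2 + (h + (-5 + (-5)²))*(h + h) = 2 + (h + (-5 + 25))*(2*h) = 2 + (h + 20)*(2*h) = 2 + (20 + h)*(2*h) = 2 + 2*h*(20 + h))
t*v(I(F(1))) = 46*(2 + 2*(I*√2)² + 40*(I*√2)) = 46*(2 + 2*(-2) + 40*I*√2) = 46*(2 - 4 + 40*I*√2) = 46*(-2 + 40*I*√2) = -92 + 1840*I*√2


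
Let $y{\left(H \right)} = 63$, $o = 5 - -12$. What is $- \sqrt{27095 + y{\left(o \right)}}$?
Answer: $- \sqrt{27158} \approx -164.8$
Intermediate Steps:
$o = 17$ ($o = 5 + 12 = 17$)
$- \sqrt{27095 + y{\left(o \right)}} = - \sqrt{27095 + 63} = - \sqrt{27158}$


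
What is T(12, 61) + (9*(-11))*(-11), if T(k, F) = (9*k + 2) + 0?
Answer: 1199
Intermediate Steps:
T(k, F) = 2 + 9*k (T(k, F) = (2 + 9*k) + 0 = 2 + 9*k)
T(12, 61) + (9*(-11))*(-11) = (2 + 9*12) + (9*(-11))*(-11) = (2 + 108) - 99*(-11) = 110 + 1089 = 1199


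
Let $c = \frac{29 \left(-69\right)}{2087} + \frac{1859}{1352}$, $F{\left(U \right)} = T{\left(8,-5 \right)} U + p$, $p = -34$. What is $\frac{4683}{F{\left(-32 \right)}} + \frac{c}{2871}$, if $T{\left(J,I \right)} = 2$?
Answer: $- \frac{16033946609}{335539512} \approx -47.786$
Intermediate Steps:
$F{\left(U \right)} = -34 + 2 U$ ($F{\left(U \right)} = 2 U - 34 = -34 + 2 U$)
$c = \frac{6949}{16696}$ ($c = \left(-2001\right) \frac{1}{2087} + 1859 \cdot \frac{1}{1352} = - \frac{2001}{2087} + \frac{11}{8} = \frac{6949}{16696} \approx 0.41621$)
$\frac{4683}{F{\left(-32 \right)}} + \frac{c}{2871} = \frac{4683}{-34 + 2 \left(-32\right)} + \frac{6949}{16696 \cdot 2871} = \frac{4683}{-34 - 64} + \frac{6949}{16696} \cdot \frac{1}{2871} = \frac{4683}{-98} + \frac{6949}{47934216} = 4683 \left(- \frac{1}{98}\right) + \frac{6949}{47934216} = - \frac{669}{14} + \frac{6949}{47934216} = - \frac{16033946609}{335539512}$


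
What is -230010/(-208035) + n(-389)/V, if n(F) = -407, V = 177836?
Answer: 118317067/107235108 ≈ 1.1033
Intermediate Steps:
-230010/(-208035) + n(-389)/V = -230010/(-208035) - 407/177836 = -230010*(-1/208035) - 407*1/177836 = 15334/13869 - 407/177836 = 118317067/107235108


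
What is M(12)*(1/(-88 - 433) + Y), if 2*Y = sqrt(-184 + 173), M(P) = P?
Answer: -12/521 + 6*I*sqrt(11) ≈ -0.023033 + 19.9*I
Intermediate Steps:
Y = I*sqrt(11)/2 (Y = sqrt(-184 + 173)/2 = sqrt(-11)/2 = (I*sqrt(11))/2 = I*sqrt(11)/2 ≈ 1.6583*I)
M(12)*(1/(-88 - 433) + Y) = 12*(1/(-88 - 433) + I*sqrt(11)/2) = 12*(1/(-521) + I*sqrt(11)/2) = 12*(-1/521 + I*sqrt(11)/2) = -12/521 + 6*I*sqrt(11)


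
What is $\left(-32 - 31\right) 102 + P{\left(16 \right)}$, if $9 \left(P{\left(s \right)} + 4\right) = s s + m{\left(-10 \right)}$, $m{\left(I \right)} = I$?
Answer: $- \frac{19208}{3} \approx -6402.7$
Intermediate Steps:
$P{\left(s \right)} = - \frac{46}{9} + \frac{s^{2}}{9}$ ($P{\left(s \right)} = -4 + \frac{s s - 10}{9} = -4 + \frac{s^{2} - 10}{9} = -4 + \frac{-10 + s^{2}}{9} = -4 + \left(- \frac{10}{9} + \frac{s^{2}}{9}\right) = - \frac{46}{9} + \frac{s^{2}}{9}$)
$\left(-32 - 31\right) 102 + P{\left(16 \right)} = \left(-32 - 31\right) 102 - \left(\frac{46}{9} - \frac{16^{2}}{9}\right) = \left(-63\right) 102 + \left(- \frac{46}{9} + \frac{1}{9} \cdot 256\right) = -6426 + \left(- \frac{46}{9} + \frac{256}{9}\right) = -6426 + \frac{70}{3} = - \frac{19208}{3}$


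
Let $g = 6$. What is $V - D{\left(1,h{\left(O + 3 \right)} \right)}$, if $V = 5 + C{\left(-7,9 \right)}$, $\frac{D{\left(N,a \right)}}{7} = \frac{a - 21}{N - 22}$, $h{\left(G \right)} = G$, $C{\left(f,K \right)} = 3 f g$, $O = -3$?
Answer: $-128$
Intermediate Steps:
$C{\left(f,K \right)} = 18 f$ ($C{\left(f,K \right)} = 3 f 6 = 18 f$)
$D{\left(N,a \right)} = \frac{7 \left(-21 + a\right)}{-22 + N}$ ($D{\left(N,a \right)} = 7 \frac{a - 21}{N - 22} = 7 \frac{-21 + a}{-22 + N} = \frac{7 \left(-21 + a\right)}{-22 + N}$)
$V = -121$ ($V = 5 + 18 \left(-7\right) = 5 - 126 = -121$)
$V - D{\left(1,h{\left(O + 3 \right)} \right)} = -121 - \frac{7 \left(-21 + \left(-3 + 3\right)\right)}{-22 + 1} = -121 - \frac{7 \left(-21 + 0\right)}{-21} = -121 - 7 \left(- \frac{1}{21}\right) \left(-21\right) = -121 - 7 = -128$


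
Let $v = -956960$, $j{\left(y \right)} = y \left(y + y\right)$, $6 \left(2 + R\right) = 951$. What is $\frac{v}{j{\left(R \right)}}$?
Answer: $- \frac{1913920}{97969} \approx -19.536$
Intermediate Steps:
$R = \frac{313}{2}$ ($R = -2 + \frac{1}{6} \cdot 951 = -2 + \frac{317}{2} = \frac{313}{2} \approx 156.5$)
$j{\left(y \right)} = 2 y^{2}$ ($j{\left(y \right)} = y 2 y = 2 y^{2}$)
$\frac{v}{j{\left(R \right)}} = - \frac{956960}{2 \left(\frac{313}{2}\right)^{2}} = - \frac{956960}{2 \cdot \frac{97969}{4}} = - \frac{956960}{\frac{97969}{2}} = \left(-956960\right) \frac{2}{97969} = - \frac{1913920}{97969}$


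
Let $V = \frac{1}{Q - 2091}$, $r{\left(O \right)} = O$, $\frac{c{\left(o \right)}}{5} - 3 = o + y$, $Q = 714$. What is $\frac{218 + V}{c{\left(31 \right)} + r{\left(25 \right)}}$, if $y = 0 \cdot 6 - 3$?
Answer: $\frac{60037}{49572} \approx 1.2111$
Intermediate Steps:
$y = -3$ ($y = 0 - 3 = -3$)
$c{\left(o \right)} = 5 o$ ($c{\left(o \right)} = 15 + 5 \left(o - 3\right) = 15 + 5 \left(-3 + o\right) = 15 + \left(-15 + 5 o\right) = 5 o$)
$V = - \frac{1}{1377}$ ($V = \frac{1}{714 - 2091} = \frac{1}{-1377} = - \frac{1}{1377} \approx -0.00072622$)
$\frac{218 + V}{c{\left(31 \right)} + r{\left(25 \right)}} = \frac{218 - \frac{1}{1377}}{5 \cdot 31 + 25} = \frac{300185}{1377 \left(155 + 25\right)} = \frac{300185}{1377 \cdot 180} = \frac{300185}{1377} \cdot \frac{1}{180} = \frac{60037}{49572}$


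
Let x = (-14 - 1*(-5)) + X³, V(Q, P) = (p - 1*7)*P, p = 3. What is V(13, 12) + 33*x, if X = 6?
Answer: 6783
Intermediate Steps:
V(Q, P) = -4*P (V(Q, P) = (3 - 1*7)*P = (3 - 7)*P = -4*P)
x = 207 (x = (-14 - 1*(-5)) + 6³ = (-14 + 5) + 216 = -9 + 216 = 207)
V(13, 12) + 33*x = -4*12 + 33*207 = -48 + 6831 = 6783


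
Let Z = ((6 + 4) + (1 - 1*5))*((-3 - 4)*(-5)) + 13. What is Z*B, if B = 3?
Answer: 669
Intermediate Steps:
Z = 223 (Z = (10 + (1 - 5))*(-7*(-5)) + 13 = (10 - 4)*35 + 13 = 6*35 + 13 = 210 + 13 = 223)
Z*B = 223*3 = 669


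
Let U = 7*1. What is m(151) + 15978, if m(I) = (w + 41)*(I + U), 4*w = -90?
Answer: 18901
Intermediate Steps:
w = -45/2 (w = (¼)*(-90) = -45/2 ≈ -22.500)
U = 7
m(I) = 259/2 + 37*I/2 (m(I) = (-45/2 + 41)*(I + 7) = 37*(7 + I)/2 = 259/2 + 37*I/2)
m(151) + 15978 = (259/2 + (37/2)*151) + 15978 = (259/2 + 5587/2) + 15978 = 2923 + 15978 = 18901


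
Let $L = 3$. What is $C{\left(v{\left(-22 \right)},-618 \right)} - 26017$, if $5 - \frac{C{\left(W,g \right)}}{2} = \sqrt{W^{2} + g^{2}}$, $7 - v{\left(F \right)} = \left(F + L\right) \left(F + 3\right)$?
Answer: $-26007 - 12 \sqrt{14090} \approx -27431.0$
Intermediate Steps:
$v{\left(F \right)} = 7 - \left(3 + F\right)^{2}$ ($v{\left(F \right)} = 7 - \left(F + 3\right) \left(F + 3\right) = 7 - \left(3 + F\right) \left(3 + F\right) = 7 - \left(3 + F\right)^{2}$)
$C{\left(W,g \right)} = 10 - 2 \sqrt{W^{2} + g^{2}}$
$C{\left(v{\left(-22 \right)},-618 \right)} - 26017 = \left(10 - 2 \sqrt{\left(-2 - \left(-22\right)^{2} - -132\right)^{2} + \left(-618\right)^{2}}\right) - 26017 = \left(10 - 2 \sqrt{\left(-2 - 484 + 132\right)^{2} + 381924}\right) - 26017 = \left(10 - 2 \sqrt{\left(-354\right)^{2} + 381924}\right) - 26017 = \left(10 - 2 \sqrt{125316 + 381924}\right) - 26017 = \left(10 - 2 \sqrt{507240}\right) - 26017 = \left(10 - 2 \cdot 6 \sqrt{14090}\right) - 26017 = \left(10 - 12 \sqrt{14090}\right) - 26017 = -26007 - 12 \sqrt{14090}$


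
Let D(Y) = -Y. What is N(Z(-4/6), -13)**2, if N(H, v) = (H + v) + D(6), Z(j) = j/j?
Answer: 324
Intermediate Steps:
Z(j) = 1
N(H, v) = -6 + H + v (N(H, v) = (H + v) - 1*6 = (H + v) - 6 = -6 + H + v)
N(Z(-4/6), -13)**2 = (-6 + 1 - 13)**2 = (-18)**2 = 324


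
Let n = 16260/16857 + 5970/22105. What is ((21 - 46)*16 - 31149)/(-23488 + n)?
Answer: 783727606851/583448806406 ≈ 1.3433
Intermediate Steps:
n = 30670906/24841599 (n = 16260*(1/16857) + 5970*(1/22105) = 5420/5619 + 1194/4421 = 30670906/24841599 ≈ 1.2347)
((21 - 46)*16 - 31149)/(-23488 + n) = ((21 - 46)*16 - 31149)/(-23488 + 30670906/24841599) = (-25*16 - 31149)/(-583448806406/24841599) = (-400 - 31149)*(-24841599/583448806406) = -31549*(-24841599/583448806406) = 783727606851/583448806406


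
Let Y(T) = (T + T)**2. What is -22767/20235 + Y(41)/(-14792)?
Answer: -39402467/24943010 ≈ -1.5797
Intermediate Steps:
Y(T) = 4*T**2 (Y(T) = (2*T)**2 = 4*T**2)
-22767/20235 + Y(41)/(-14792) = -22767/20235 + (4*41**2)/(-14792) = -22767*1/20235 + (4*1681)*(-1/14792) = -7589/6745 + 6724*(-1/14792) = -7589/6745 - 1681/3698 = -39402467/24943010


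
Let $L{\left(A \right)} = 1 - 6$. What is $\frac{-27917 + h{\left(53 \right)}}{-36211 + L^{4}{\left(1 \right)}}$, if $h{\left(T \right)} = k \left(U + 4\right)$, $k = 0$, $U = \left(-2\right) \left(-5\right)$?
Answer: $\frac{27917}{35586} \approx 0.78449$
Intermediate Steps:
$U = 10$
$h{\left(T \right)} = 0$ ($h{\left(T \right)} = 0 \left(10 + 4\right) = 0 \cdot 14 = 0$)
$L{\left(A \right)} = -5$ ($L{\left(A \right)} = 1 - 6 = -5$)
$\frac{-27917 + h{\left(53 \right)}}{-36211 + L^{4}{\left(1 \right)}} = \frac{-27917 + 0}{-36211 + \left(-5\right)^{4}} = - \frac{27917}{-36211 + 625} = - \frac{27917}{-35586} = \left(-27917\right) \left(- \frac{1}{35586}\right) = \frac{27917}{35586}$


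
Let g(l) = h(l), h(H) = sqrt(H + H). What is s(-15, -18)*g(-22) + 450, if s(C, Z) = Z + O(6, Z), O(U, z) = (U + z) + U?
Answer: 450 - 48*I*sqrt(11) ≈ 450.0 - 159.2*I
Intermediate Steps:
O(U, z) = z + 2*U
h(H) = sqrt(2)*sqrt(H) (h(H) = sqrt(2*H) = sqrt(2)*sqrt(H))
s(C, Z) = 12 + 2*Z (s(C, Z) = Z + (Z + 2*6) = Z + (Z + 12) = Z + (12 + Z) = 12 + 2*Z)
g(l) = sqrt(2)*sqrt(l)
s(-15, -18)*g(-22) + 450 = (12 + 2*(-18))*(sqrt(2)*sqrt(-22)) + 450 = (12 - 36)*(sqrt(2)*(I*sqrt(22))) + 450 = -48*I*sqrt(11) + 450 = 450 - 48*I*sqrt(11)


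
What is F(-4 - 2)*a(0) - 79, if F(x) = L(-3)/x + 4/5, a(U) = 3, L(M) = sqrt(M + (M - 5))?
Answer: -383/5 - I*sqrt(11)/2 ≈ -76.6 - 1.6583*I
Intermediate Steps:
L(M) = sqrt(-5 + 2*M) (L(M) = sqrt(M + (-5 + M)) = sqrt(-5 + 2*M))
F(x) = 4/5 + I*sqrt(11)/x (F(x) = sqrt(-5 + 2*(-3))/x + 4/5 = sqrt(-5 - 6)/x + 4*(1/5) = sqrt(-11)/x + 4/5 = (I*sqrt(11))/x + 4/5 = I*sqrt(11)/x + 4/5 = 4/5 + I*sqrt(11)/x)
F(-4 - 2)*a(0) - 79 = (4/5 + I*sqrt(11)/(-4 - 2))*3 - 79 = (4/5 + I*sqrt(11)/(-6))*3 - 79 = (4/5 + I*sqrt(11)*(-1/6))*3 - 79 = (4/5 - I*sqrt(11)/6)*3 - 79 = (12/5 - I*sqrt(11)/2) - 79 = -383/5 - I*sqrt(11)/2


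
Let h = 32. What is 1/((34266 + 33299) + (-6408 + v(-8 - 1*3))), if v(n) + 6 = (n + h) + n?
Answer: 1/61161 ≈ 1.6350e-5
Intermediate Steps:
v(n) = 26 + 2*n (v(n) = -6 + ((n + 32) + n) = -6 + ((32 + n) + n) = -6 + (32 + 2*n) = 26 + 2*n)
1/((34266 + 33299) + (-6408 + v(-8 - 1*3))) = 1/((34266 + 33299) + (-6408 + (26 + 2*(-8 - 1*3)))) = 1/(67565 + (-6408 + (26 + 2*(-8 - 3)))) = 1/(67565 + (-6408 + (26 + 2*(-11)))) = 1/(67565 + (-6408 + (26 - 22))) = 1/(67565 + (-6408 + 4)) = 1/(67565 - 6404) = 1/61161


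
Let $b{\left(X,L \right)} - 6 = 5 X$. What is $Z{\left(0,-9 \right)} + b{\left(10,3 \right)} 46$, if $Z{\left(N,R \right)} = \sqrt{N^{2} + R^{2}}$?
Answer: $2585$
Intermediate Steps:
$b{\left(X,L \right)} = 6 + 5 X$
$Z{\left(0,-9 \right)} + b{\left(10,3 \right)} 46 = \sqrt{0^{2} + \left(-9\right)^{2}} + \left(6 + 5 \cdot 10\right) 46 = \sqrt{0 + 81} + \left(6 + 50\right) 46 = \sqrt{81} + 56 \cdot 46 = 9 + 2576 = 2585$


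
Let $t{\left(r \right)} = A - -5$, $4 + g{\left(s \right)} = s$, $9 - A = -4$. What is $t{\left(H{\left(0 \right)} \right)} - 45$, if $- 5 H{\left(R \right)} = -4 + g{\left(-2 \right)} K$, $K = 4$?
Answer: $-27$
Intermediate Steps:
$A = 13$ ($A = 9 - -4 = 9 + 4 = 13$)
$g{\left(s \right)} = -4 + s$
$H{\left(R \right)} = \frac{28}{5}$ ($H{\left(R \right)} = - \frac{-4 + \left(-4 - 2\right) 4}{5} = - \frac{-4 - 24}{5} = \left(- \frac{1}{5}\right) \left(-28\right) = \frac{28}{5}$)
$t{\left(r \right)} = 18$ ($t{\left(r \right)} = 13 - -5 = 13 + 5 = 18$)
$t{\left(H{\left(0 \right)} \right)} - 45 = 18 - 45 = -27$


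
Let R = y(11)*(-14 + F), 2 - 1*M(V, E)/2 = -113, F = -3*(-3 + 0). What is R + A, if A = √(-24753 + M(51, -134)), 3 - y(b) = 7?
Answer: 20 + I*√24523 ≈ 20.0 + 156.6*I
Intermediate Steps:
y(b) = -4 (y(b) = 3 - 1*7 = 3 - 7 = -4)
F = 9 (F = -3*(-3) = 9)
M(V, E) = 230 (M(V, E) = 4 - 2*(-113) = 4 + 226 = 230)
A = I*√24523 (A = √(-24753 + 230) = √(-24523) = I*√24523 ≈ 156.6*I)
R = 20 (R = -4*(-14 + 9) = -4*(-5) = 20)
R + A = 20 + I*√24523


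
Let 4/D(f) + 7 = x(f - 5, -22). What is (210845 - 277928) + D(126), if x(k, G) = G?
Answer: -1945411/29 ≈ -67083.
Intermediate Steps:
D(f) = -4/29 (D(f) = 4/(-7 - 22) = 4/(-29) = 4*(-1/29) = -4/29)
(210845 - 277928) + D(126) = (210845 - 277928) - 4/29 = -67083 - 4/29 = -1945411/29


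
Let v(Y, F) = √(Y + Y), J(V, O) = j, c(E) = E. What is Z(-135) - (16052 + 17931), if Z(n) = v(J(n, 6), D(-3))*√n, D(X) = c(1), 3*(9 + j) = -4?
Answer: -33983 - 3*√310 ≈ -34036.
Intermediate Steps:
j = -31/3 (j = -9 + (⅓)*(-4) = -9 - 4/3 = -31/3 ≈ -10.333)
D(X) = 1
J(V, O) = -31/3
v(Y, F) = √2*√Y (v(Y, F) = √(2*Y) = √2*√Y)
Z(n) = I*√186*√n/3 (Z(n) = (√2*√(-31/3))*√n = (√2*(I*√93/3))*√n = (I*√186/3)*√n = I*√186*√n/3)
Z(-135) - (16052 + 17931) = I*√186*√(-135)/3 - (16052 + 17931) = I*√186*(3*I*√15)/3 - 1*33983 = -3*√310 - 33983 = -33983 - 3*√310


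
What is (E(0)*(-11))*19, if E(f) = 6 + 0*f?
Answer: -1254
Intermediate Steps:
E(f) = 6 (E(f) = 6 + 0 = 6)
(E(0)*(-11))*19 = (6*(-11))*19 = -66*19 = -1254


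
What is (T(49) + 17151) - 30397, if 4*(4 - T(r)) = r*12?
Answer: -13389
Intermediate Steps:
T(r) = 4 - 3*r (T(r) = 4 - r*12/4 = 4 - 3*r)
(T(49) + 17151) - 30397 = ((4 - 3*49) + 17151) - 30397 = ((4 - 147) + 17151) - 30397 = (-143 + 17151) - 30397 = 17008 - 30397 = -13389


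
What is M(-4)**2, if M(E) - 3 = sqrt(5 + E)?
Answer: 16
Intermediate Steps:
M(E) = 3 + sqrt(5 + E)
M(-4)**2 = (3 + sqrt(5 - 4))**2 = (3 + sqrt(1))**2 = (3 + 1)**2 = 4**2 = 16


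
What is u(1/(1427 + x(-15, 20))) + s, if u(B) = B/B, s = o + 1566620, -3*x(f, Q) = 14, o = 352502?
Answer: 1919123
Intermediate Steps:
x(f, Q) = -14/3 (x(f, Q) = -⅓*14 = -14/3)
s = 1919122 (s = 352502 + 1566620 = 1919122)
u(B) = 1
u(1/(1427 + x(-15, 20))) + s = 1 + 1919122 = 1919123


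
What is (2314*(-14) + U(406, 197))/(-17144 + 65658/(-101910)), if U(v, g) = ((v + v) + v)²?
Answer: -24647409080/291201783 ≈ -84.640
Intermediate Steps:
U(v, g) = 9*v² (U(v, g) = (2*v + v)² = (3*v)² = 9*v²)
(2314*(-14) + U(406, 197))/(-17144 + 65658/(-101910)) = (2314*(-14) + 9*406²)/(-17144 + 65658/(-101910)) = (-32396 + 9*164836)/(-17144 + 65658*(-1/101910)) = (-32396 + 1483524)/(-17144 - 10943/16985) = 1451128/(-291201783/16985) = 1451128*(-16985/291201783) = -24647409080/291201783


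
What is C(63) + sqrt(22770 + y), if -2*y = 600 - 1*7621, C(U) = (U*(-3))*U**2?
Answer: -750141 + sqrt(105122)/2 ≈ -7.4998e+5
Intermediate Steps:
C(U) = -3*U**3 (C(U) = (-3*U)*U**2 = -3*U**3)
y = 7021/2 (y = -(600 - 1*7621)/2 = -(600 - 7621)/2 = -1/2*(-7021) = 7021/2 ≈ 3510.5)
C(63) + sqrt(22770 + y) = -3*63**3 + sqrt(22770 + 7021/2) = -3*250047 + sqrt(52561/2) = -750141 + sqrt(105122)/2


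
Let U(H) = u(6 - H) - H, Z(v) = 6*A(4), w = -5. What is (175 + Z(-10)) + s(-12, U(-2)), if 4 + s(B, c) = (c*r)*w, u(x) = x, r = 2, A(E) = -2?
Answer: 59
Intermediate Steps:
Z(v) = -12 (Z(v) = 6*(-2) = -12)
U(H) = 6 - 2*H (U(H) = (6 - H) - H = 6 - 2*H)
s(B, c) = -4 - 10*c (s(B, c) = -4 + (c*2)*(-5) = -4 + (2*c)*(-5) = -4 - 10*c)
(175 + Z(-10)) + s(-12, U(-2)) = (175 - 12) + (-4 - 10*(6 - 2*(-2))) = 163 + (-4 - 10*(6 + 4)) = 163 + (-4 - 10*10) = 163 + (-4 - 100) = 163 - 104 = 59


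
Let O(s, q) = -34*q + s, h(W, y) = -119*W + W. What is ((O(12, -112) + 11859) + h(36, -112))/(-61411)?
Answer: -1633/8773 ≈ -0.18614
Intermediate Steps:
h(W, y) = -118*W
O(s, q) = s - 34*q
((O(12, -112) + 11859) + h(36, -112))/(-61411) = (((12 - 34*(-112)) + 11859) - 118*36)/(-61411) = (((12 + 3808) + 11859) - 4248)*(-1/61411) = ((3820 + 11859) - 4248)*(-1/61411) = (15679 - 4248)*(-1/61411) = 11431*(-1/61411) = -1633/8773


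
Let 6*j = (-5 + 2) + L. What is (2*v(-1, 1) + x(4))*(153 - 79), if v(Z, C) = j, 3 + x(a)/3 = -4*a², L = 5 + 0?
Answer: -44474/3 ≈ -14825.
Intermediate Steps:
L = 5
x(a) = -9 - 12*a² (x(a) = -9 + 3*(-4*a²) = -9 - 12*a²)
j = ⅓ (j = ((-5 + 2) + 5)/6 = (-3 + 5)/6 = (⅙)*2 = ⅓ ≈ 0.33333)
v(Z, C) = ⅓
(2*v(-1, 1) + x(4))*(153 - 79) = (2*(⅓) + (-9 - 12*4²))*(153 - 79) = (⅔ + (-9 - 12*16))*74 = (⅔ + (-9 - 192))*74 = (⅔ - 201)*74 = -601/3*74 = -44474/3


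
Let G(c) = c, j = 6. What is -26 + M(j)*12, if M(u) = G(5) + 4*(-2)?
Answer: -62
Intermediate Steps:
M(u) = -3 (M(u) = 5 + 4*(-2) = 5 - 8 = -3)
-26 + M(j)*12 = -26 - 3*12 = -26 - 36 = -62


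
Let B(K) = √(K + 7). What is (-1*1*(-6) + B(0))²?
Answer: (6 + √7)² ≈ 74.749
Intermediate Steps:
B(K) = √(7 + K)
(-1*1*(-6) + B(0))² = (-1*1*(-6) + √(7 + 0))² = (-1*(-6) + √7)² = (6 + √7)²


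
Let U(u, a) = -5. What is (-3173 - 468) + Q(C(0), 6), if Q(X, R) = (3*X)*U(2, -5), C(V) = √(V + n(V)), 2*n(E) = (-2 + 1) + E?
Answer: -3641 - 15*I*√2/2 ≈ -3641.0 - 10.607*I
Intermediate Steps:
n(E) = -½ + E/2 (n(E) = ((-2 + 1) + E)/2 = (-1 + E)/2 = -½ + E/2)
C(V) = √(-½ + 3*V/2) (C(V) = √(V + (-½ + V/2)) = √(-½ + 3*V/2))
Q(X, R) = -15*X (Q(X, R) = (3*X)*(-5) = -15*X)
(-3173 - 468) + Q(C(0), 6) = (-3173 - 468) - 15*√(-2 + 6*0)/2 = -3641 - 15*√(-2 + 0)/2 = -3641 - 15*√(-2)/2 = -3641 - 15*I*√2/2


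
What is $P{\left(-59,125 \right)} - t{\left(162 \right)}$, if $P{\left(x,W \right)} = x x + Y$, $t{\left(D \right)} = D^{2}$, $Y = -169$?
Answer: $-22932$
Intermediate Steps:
$P{\left(x,W \right)} = -169 + x^{2}$ ($P{\left(x,W \right)} = x x - 169 = x^{2} - 169 = -169 + x^{2}$)
$P{\left(-59,125 \right)} - t{\left(162 \right)} = \left(-169 + \left(-59\right)^{2}\right) - 162^{2} = \left(-169 + 3481\right) - 26244 = 3312 - 26244 = -22932$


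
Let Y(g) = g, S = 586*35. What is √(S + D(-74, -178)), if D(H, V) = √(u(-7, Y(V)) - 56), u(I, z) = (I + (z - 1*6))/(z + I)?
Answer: √(701954750 + 185*I*√1881265)/185 ≈ 143.21 + 0.025885*I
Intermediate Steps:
S = 20510
u(I, z) = (-6 + I + z)/(I + z) (u(I, z) = (I + (z - 6))/(I + z) = (I + (-6 + z))/(I + z) = (-6 + I + z)/(I + z))
D(H, V) = √(-56 + (-13 + V)/(-7 + V)) (D(H, V) = √((-6 - 7 + V)/(-7 + V) - 56) = √((-13 + V)/(-7 + V) - 56) = √(-56 + (-13 + V)/(-7 + V)))
√(S + D(-74, -178)) = √(20510 + √((379 - 55*(-178))/(-7 - 178))) = √(20510 + √((379 + 9790)/(-185))) = √(20510 + √(-1/185*10169)) = √(20510 + √(-10169/185)) = √(20510 + I*√1881265/185)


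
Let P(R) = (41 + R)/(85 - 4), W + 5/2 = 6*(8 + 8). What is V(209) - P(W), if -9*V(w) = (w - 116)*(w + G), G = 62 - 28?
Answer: -407051/162 ≈ -2512.7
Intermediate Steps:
G = 34
V(w) = -(-116 + w)*(34 + w)/9 (V(w) = -(w - 116)*(w + 34)/9 = -(-116 + w)*(34 + w)/9)
W = 187/2 (W = -5/2 + 6*(8 + 8) = -5/2 + 6*16 = -5/2 + 96 = 187/2 ≈ 93.500)
P(R) = 41/81 + R/81 (P(R) = (41 + R)/81 = (41 + R)*(1/81) = 41/81 + R/81)
V(209) - P(W) = (3944/9 - ⅑*209² + (82/9)*209) - (41/81 + (1/81)*(187/2)) = (3944/9 - ⅑*43681 + 17138/9) - (41/81 + 187/162) = (3944/9 - 43681/9 + 17138/9) - 1*269/162 = -2511 - 269/162 = -407051/162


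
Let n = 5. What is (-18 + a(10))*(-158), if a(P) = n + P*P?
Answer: -13746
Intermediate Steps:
a(P) = 5 + P**2 (a(P) = 5 + P*P = 5 + P**2)
(-18 + a(10))*(-158) = (-18 + (5 + 10**2))*(-158) = (-18 + (5 + 100))*(-158) = (-18 + 105)*(-158) = 87*(-158) = -13746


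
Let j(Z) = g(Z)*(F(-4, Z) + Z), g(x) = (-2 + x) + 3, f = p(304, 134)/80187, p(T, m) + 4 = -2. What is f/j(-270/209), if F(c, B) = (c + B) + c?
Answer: -43681/1803298714 ≈ -2.4223e-5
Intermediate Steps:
p(T, m) = -6 (p(T, m) = -4 - 2 = -6)
f = -2/26729 (f = -6/80187 = -6*1/80187 = -2/26729 ≈ -7.4825e-5)
g(x) = 1 + x
F(c, B) = B + 2*c (F(c, B) = (B + c) + c = B + 2*c)
j(Z) = (1 + Z)*(-8 + 2*Z) (j(Z) = (1 + Z)*((Z + 2*(-4)) + Z) = (1 + Z)*((Z - 8) + Z) = (1 + Z)*((-8 + Z) + Z) = (1 + Z)*(-8 + 2*Z))
f/j(-270/209) = -2*1/(2*(1 - 270/209)*(-4 - 270/209))/26729 = -2/(26729*(2*(-61/209)*(-1106/209))) = -2/(26729*134932/43681) = -2/26729*43681/134932 = -43681/1803298714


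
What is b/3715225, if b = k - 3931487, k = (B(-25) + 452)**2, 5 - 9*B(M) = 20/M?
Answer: -7546365014/7523330625 ≈ -1.0031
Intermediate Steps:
B(M) = 5/9 - 20/(9*M)
k = 414896161/2025 (k = ((5/9)*(-4 - 25)/(-25) + 452)**2 = ((5/9)*(-1/25)*(-29) + 452)**2 = (29/45 + 452)**2 = (20369/45)**2 = 414896161/2025 ≈ 2.0489e+5)
b = -7546365014/2025 (b = 414896161/2025 - 3931487 = -7546365014/2025 ≈ -3.7266e+6)
b/3715225 = -7546365014/2025/3715225 = -7546365014/2025*1/3715225 = -7546365014/7523330625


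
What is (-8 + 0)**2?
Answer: 64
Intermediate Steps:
(-8 + 0)**2 = (-8)**2 = 64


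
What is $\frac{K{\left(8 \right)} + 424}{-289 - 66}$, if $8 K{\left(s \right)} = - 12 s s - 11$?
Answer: $- \frac{2613}{2840} \approx -0.92007$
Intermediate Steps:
$K{\left(s \right)} = - \frac{11}{8} - \frac{3 s^{2}}{2}$ ($K{\left(s \right)} = \frac{- 12 s s - 11}{8} = \frac{- 12 s^{2} - 11}{8} = \frac{-11 - 12 s^{2}}{8} = - \frac{11}{8} - \frac{3 s^{2}}{2}$)
$\frac{K{\left(8 \right)} + 424}{-289 - 66} = \frac{\left(- \frac{11}{8} - \frac{3 \cdot 8^{2}}{2}\right) + 424}{-289 - 66} = \frac{\left(- \frac{11}{8} - 96\right) + 424}{-355} = \left(\left(- \frac{11}{8} - 96\right) + 424\right) \left(- \frac{1}{355}\right) = \left(- \frac{779}{8} + 424\right) \left(- \frac{1}{355}\right) = \frac{2613}{8} \left(- \frac{1}{355}\right) = - \frac{2613}{2840}$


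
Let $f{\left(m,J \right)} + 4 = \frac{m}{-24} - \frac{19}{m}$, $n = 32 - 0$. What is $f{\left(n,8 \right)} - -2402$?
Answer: $\frac{230023}{96} \approx 2396.1$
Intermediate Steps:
$n = 32$ ($n = 32 + \left(-12 + 12\right) = 32 + 0 = 32$)
$f{\left(m,J \right)} = -4 - \frac{19}{m} - \frac{m}{24}$ ($f{\left(m,J \right)} = -4 + \left(\frac{m}{-24} - \frac{19}{m}\right) = -4 + \left(m \left(- \frac{1}{24}\right) - \frac{19}{m}\right) = -4 - \left(\frac{19}{m} + \frac{m}{24}\right) = -4 - \frac{19}{m} - \frac{m}{24}$)
$f{\left(n,8 \right)} - -2402 = \left(-4 - \frac{19}{32} - \frac{4}{3}\right) - -2402 = \left(-4 - \frac{19}{32} - \frac{4}{3}\right) + 2402 = - \frac{569}{96} + 2402 = \frac{230023}{96}$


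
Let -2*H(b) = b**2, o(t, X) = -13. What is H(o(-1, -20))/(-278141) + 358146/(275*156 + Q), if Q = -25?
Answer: 199237419047/23850590750 ≈ 8.3536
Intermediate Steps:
H(b) = -b**2/2
H(o(-1, -20))/(-278141) + 358146/(275*156 + Q) = -1/2*(-13)**2/(-278141) + 358146/(275*156 - 25) = -1/2*169*(-1/278141) + 358146/(42900 - 25) = -169/2*(-1/278141) + 358146/42875 = 169/556282 + 358146*(1/42875) = 169/556282 + 358146/42875 = 199237419047/23850590750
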